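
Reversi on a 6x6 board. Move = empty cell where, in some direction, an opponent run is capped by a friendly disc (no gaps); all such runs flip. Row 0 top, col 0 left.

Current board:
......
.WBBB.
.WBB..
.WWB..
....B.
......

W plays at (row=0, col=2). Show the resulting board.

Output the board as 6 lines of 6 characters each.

Place W at (0,2); scan 8 dirs for brackets.
Dir NW: edge -> no flip
Dir N: edge -> no flip
Dir NE: edge -> no flip
Dir W: first cell '.' (not opp) -> no flip
Dir E: first cell '.' (not opp) -> no flip
Dir SW: first cell 'W' (not opp) -> no flip
Dir S: opp run (1,2) (2,2) capped by W -> flip
Dir SE: opp run (1,3), next='.' -> no flip
All flips: (1,2) (2,2)

Answer: ..W...
.WWBB.
.WWB..
.WWB..
....B.
......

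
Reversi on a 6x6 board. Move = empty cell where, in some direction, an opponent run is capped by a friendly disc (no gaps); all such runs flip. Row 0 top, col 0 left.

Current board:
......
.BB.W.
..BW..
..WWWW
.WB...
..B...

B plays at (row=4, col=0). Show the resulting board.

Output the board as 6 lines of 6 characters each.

Place B at (4,0); scan 8 dirs for brackets.
Dir NW: edge -> no flip
Dir N: first cell '.' (not opp) -> no flip
Dir NE: first cell '.' (not opp) -> no flip
Dir W: edge -> no flip
Dir E: opp run (4,1) capped by B -> flip
Dir SW: edge -> no flip
Dir S: first cell '.' (not opp) -> no flip
Dir SE: first cell '.' (not opp) -> no flip
All flips: (4,1)

Answer: ......
.BB.W.
..BW..
..WWWW
BBB...
..B...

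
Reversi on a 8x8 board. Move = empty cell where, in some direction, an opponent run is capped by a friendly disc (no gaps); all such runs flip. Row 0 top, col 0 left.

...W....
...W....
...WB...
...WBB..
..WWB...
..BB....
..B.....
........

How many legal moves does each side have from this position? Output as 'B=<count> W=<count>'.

Answer: B=7 W=10

Derivation:
-- B to move --
(0,2): flips 1 -> legal
(0,4): no bracket -> illegal
(1,2): flips 1 -> legal
(1,4): no bracket -> illegal
(2,2): flips 2 -> legal
(3,1): flips 1 -> legal
(3,2): flips 2 -> legal
(4,1): flips 2 -> legal
(5,1): flips 2 -> legal
(5,4): no bracket -> illegal
B mobility = 7
-- W to move --
(1,4): no bracket -> illegal
(1,5): flips 1 -> legal
(2,5): flips 2 -> legal
(2,6): no bracket -> illegal
(3,6): flips 2 -> legal
(4,1): no bracket -> illegal
(4,5): flips 2 -> legal
(4,6): flips 2 -> legal
(5,1): no bracket -> illegal
(5,4): no bracket -> illegal
(5,5): flips 1 -> legal
(6,1): flips 1 -> legal
(6,3): flips 1 -> legal
(6,4): flips 1 -> legal
(7,1): no bracket -> illegal
(7,2): flips 2 -> legal
(7,3): no bracket -> illegal
W mobility = 10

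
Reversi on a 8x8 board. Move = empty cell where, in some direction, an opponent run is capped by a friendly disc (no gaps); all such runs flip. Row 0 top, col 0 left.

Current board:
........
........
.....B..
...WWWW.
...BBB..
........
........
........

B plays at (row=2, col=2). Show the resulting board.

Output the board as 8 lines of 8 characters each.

Answer: ........
........
..B..B..
...BWWW.
...BBB..
........
........
........

Derivation:
Place B at (2,2); scan 8 dirs for brackets.
Dir NW: first cell '.' (not opp) -> no flip
Dir N: first cell '.' (not opp) -> no flip
Dir NE: first cell '.' (not opp) -> no flip
Dir W: first cell '.' (not opp) -> no flip
Dir E: first cell '.' (not opp) -> no flip
Dir SW: first cell '.' (not opp) -> no flip
Dir S: first cell '.' (not opp) -> no flip
Dir SE: opp run (3,3) capped by B -> flip
All flips: (3,3)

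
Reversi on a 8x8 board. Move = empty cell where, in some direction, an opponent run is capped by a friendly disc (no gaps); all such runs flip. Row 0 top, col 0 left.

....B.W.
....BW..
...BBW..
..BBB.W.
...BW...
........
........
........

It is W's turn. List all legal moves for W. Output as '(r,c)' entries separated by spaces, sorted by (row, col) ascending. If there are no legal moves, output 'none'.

Answer: (0,3) (1,3) (2,2) (4,2) (5,2)

Derivation:
(0,3): flips 1 -> legal
(0,5): no bracket -> illegal
(1,2): no bracket -> illegal
(1,3): flips 1 -> legal
(2,1): no bracket -> illegal
(2,2): flips 3 -> legal
(3,1): no bracket -> illegal
(3,5): no bracket -> illegal
(4,1): no bracket -> illegal
(4,2): flips 3 -> legal
(4,5): no bracket -> illegal
(5,2): flips 2 -> legal
(5,3): no bracket -> illegal
(5,4): no bracket -> illegal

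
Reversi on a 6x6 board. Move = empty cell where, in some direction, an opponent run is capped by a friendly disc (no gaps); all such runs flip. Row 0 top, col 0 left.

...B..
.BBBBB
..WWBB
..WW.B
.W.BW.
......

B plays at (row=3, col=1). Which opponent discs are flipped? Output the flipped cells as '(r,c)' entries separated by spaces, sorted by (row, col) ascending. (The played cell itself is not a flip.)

Answer: (2,2)

Derivation:
Dir NW: first cell '.' (not opp) -> no flip
Dir N: first cell '.' (not opp) -> no flip
Dir NE: opp run (2,2) capped by B -> flip
Dir W: first cell '.' (not opp) -> no flip
Dir E: opp run (3,2) (3,3), next='.' -> no flip
Dir SW: first cell '.' (not opp) -> no flip
Dir S: opp run (4,1), next='.' -> no flip
Dir SE: first cell '.' (not opp) -> no flip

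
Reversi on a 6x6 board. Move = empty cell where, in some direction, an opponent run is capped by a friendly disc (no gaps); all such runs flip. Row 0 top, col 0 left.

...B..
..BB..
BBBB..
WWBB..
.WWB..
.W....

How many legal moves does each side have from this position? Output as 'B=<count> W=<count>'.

Answer: B=4 W=8

Derivation:
-- B to move --
(4,0): flips 4 -> legal
(5,0): flips 1 -> legal
(5,2): flips 1 -> legal
(5,3): flips 2 -> legal
B mobility = 4
-- W to move --
(0,1): no bracket -> illegal
(0,2): flips 3 -> legal
(0,4): flips 2 -> legal
(1,0): flips 1 -> legal
(1,1): flips 1 -> legal
(1,4): flips 2 -> legal
(2,4): flips 1 -> legal
(3,4): flips 2 -> legal
(4,4): flips 1 -> legal
(5,2): no bracket -> illegal
(5,3): no bracket -> illegal
(5,4): no bracket -> illegal
W mobility = 8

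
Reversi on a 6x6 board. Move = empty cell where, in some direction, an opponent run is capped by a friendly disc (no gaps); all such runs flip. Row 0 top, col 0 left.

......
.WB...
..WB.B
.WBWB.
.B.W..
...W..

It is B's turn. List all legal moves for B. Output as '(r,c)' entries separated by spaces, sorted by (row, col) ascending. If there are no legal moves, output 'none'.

(0,0): no bracket -> illegal
(0,1): no bracket -> illegal
(0,2): no bracket -> illegal
(1,0): flips 1 -> legal
(1,3): no bracket -> illegal
(2,0): no bracket -> illegal
(2,1): flips 2 -> legal
(2,4): no bracket -> illegal
(3,0): flips 1 -> legal
(4,0): no bracket -> illegal
(4,2): no bracket -> illegal
(4,4): no bracket -> illegal
(5,2): flips 1 -> legal
(5,4): flips 1 -> legal

Answer: (1,0) (2,1) (3,0) (5,2) (5,4)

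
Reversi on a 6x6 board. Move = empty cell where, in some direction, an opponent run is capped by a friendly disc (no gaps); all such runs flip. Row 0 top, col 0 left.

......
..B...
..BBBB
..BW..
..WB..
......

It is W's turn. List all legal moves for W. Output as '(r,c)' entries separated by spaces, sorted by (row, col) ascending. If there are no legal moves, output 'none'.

(0,1): no bracket -> illegal
(0,2): flips 3 -> legal
(0,3): no bracket -> illegal
(1,1): flips 1 -> legal
(1,3): flips 1 -> legal
(1,4): no bracket -> illegal
(1,5): flips 1 -> legal
(2,1): no bracket -> illegal
(3,1): flips 1 -> legal
(3,4): no bracket -> illegal
(3,5): no bracket -> illegal
(4,1): no bracket -> illegal
(4,4): flips 1 -> legal
(5,2): no bracket -> illegal
(5,3): flips 1 -> legal
(5,4): no bracket -> illegal

Answer: (0,2) (1,1) (1,3) (1,5) (3,1) (4,4) (5,3)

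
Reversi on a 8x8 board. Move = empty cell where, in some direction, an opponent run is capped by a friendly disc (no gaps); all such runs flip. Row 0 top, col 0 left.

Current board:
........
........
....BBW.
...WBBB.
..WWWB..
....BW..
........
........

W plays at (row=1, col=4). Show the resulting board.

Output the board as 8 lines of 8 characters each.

Place W at (1,4); scan 8 dirs for brackets.
Dir NW: first cell '.' (not opp) -> no flip
Dir N: first cell '.' (not opp) -> no flip
Dir NE: first cell '.' (not opp) -> no flip
Dir W: first cell '.' (not opp) -> no flip
Dir E: first cell '.' (not opp) -> no flip
Dir SW: first cell '.' (not opp) -> no flip
Dir S: opp run (2,4) (3,4) capped by W -> flip
Dir SE: opp run (2,5) (3,6), next='.' -> no flip
All flips: (2,4) (3,4)

Answer: ........
....W...
....WBW.
...WWBB.
..WWWB..
....BW..
........
........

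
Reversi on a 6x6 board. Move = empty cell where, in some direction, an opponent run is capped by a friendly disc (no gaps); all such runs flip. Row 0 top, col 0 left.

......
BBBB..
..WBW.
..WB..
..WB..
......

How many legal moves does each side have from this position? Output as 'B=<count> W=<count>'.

Answer: B=8 W=7

Derivation:
-- B to move --
(1,4): no bracket -> illegal
(1,5): flips 1 -> legal
(2,1): flips 2 -> legal
(2,5): flips 1 -> legal
(3,1): flips 2 -> legal
(3,4): no bracket -> illegal
(3,5): flips 1 -> legal
(4,1): flips 2 -> legal
(5,1): flips 1 -> legal
(5,2): flips 3 -> legal
(5,3): no bracket -> illegal
B mobility = 8
-- W to move --
(0,0): flips 1 -> legal
(0,1): no bracket -> illegal
(0,2): flips 2 -> legal
(0,3): no bracket -> illegal
(0,4): flips 1 -> legal
(1,4): flips 1 -> legal
(2,0): no bracket -> illegal
(2,1): no bracket -> illegal
(3,4): flips 1 -> legal
(4,4): flips 2 -> legal
(5,2): no bracket -> illegal
(5,3): no bracket -> illegal
(5,4): flips 1 -> legal
W mobility = 7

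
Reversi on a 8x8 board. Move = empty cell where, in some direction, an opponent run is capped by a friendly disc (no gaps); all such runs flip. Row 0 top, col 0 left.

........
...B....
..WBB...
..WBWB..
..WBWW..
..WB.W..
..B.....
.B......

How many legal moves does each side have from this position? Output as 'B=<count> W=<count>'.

-- B to move --
(1,1): flips 1 -> legal
(1,2): flips 4 -> legal
(2,1): flips 2 -> legal
(2,5): flips 1 -> legal
(3,1): flips 3 -> legal
(3,6): no bracket -> illegal
(4,1): flips 2 -> legal
(4,6): flips 2 -> legal
(5,1): flips 2 -> legal
(5,4): flips 2 -> legal
(5,6): flips 2 -> legal
(6,1): flips 1 -> legal
(6,3): no bracket -> illegal
(6,4): no bracket -> illegal
(6,5): flips 2 -> legal
(6,6): flips 2 -> legal
B mobility = 13
-- W to move --
(0,2): no bracket -> illegal
(0,3): no bracket -> illegal
(0,4): flips 1 -> legal
(1,2): flips 1 -> legal
(1,4): flips 2 -> legal
(1,5): flips 2 -> legal
(2,5): flips 3 -> legal
(2,6): flips 1 -> legal
(3,6): flips 1 -> legal
(4,6): no bracket -> illegal
(5,1): no bracket -> illegal
(5,4): flips 2 -> legal
(6,0): no bracket -> illegal
(6,1): no bracket -> illegal
(6,3): no bracket -> illegal
(6,4): flips 1 -> legal
(7,0): no bracket -> illegal
(7,2): flips 1 -> legal
(7,3): no bracket -> illegal
W mobility = 10

Answer: B=13 W=10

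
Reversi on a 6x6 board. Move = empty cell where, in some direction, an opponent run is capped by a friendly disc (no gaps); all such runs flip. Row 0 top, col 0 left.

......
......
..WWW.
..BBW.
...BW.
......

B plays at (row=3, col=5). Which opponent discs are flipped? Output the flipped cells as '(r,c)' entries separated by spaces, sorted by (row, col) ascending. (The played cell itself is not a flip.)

Answer: (3,4)

Derivation:
Dir NW: opp run (2,4), next='.' -> no flip
Dir N: first cell '.' (not opp) -> no flip
Dir NE: edge -> no flip
Dir W: opp run (3,4) capped by B -> flip
Dir E: edge -> no flip
Dir SW: opp run (4,4), next='.' -> no flip
Dir S: first cell '.' (not opp) -> no flip
Dir SE: edge -> no flip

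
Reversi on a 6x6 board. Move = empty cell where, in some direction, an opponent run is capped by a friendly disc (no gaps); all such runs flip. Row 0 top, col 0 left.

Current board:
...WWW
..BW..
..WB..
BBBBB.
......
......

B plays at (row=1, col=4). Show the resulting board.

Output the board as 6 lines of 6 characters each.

Answer: ...WWW
..BBB.
..WB..
BBBBB.
......
......

Derivation:
Place B at (1,4); scan 8 dirs for brackets.
Dir NW: opp run (0,3), next=edge -> no flip
Dir N: opp run (0,4), next=edge -> no flip
Dir NE: opp run (0,5), next=edge -> no flip
Dir W: opp run (1,3) capped by B -> flip
Dir E: first cell '.' (not opp) -> no flip
Dir SW: first cell 'B' (not opp) -> no flip
Dir S: first cell '.' (not opp) -> no flip
Dir SE: first cell '.' (not opp) -> no flip
All flips: (1,3)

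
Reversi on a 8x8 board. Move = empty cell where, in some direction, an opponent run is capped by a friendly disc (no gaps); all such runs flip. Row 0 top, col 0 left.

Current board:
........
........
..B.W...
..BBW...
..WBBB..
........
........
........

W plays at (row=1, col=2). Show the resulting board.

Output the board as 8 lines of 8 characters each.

Answer: ........
..W.....
..W.W...
..WBW...
..WBBB..
........
........
........

Derivation:
Place W at (1,2); scan 8 dirs for brackets.
Dir NW: first cell '.' (not opp) -> no flip
Dir N: first cell '.' (not opp) -> no flip
Dir NE: first cell '.' (not opp) -> no flip
Dir W: first cell '.' (not opp) -> no flip
Dir E: first cell '.' (not opp) -> no flip
Dir SW: first cell '.' (not opp) -> no flip
Dir S: opp run (2,2) (3,2) capped by W -> flip
Dir SE: first cell '.' (not opp) -> no flip
All flips: (2,2) (3,2)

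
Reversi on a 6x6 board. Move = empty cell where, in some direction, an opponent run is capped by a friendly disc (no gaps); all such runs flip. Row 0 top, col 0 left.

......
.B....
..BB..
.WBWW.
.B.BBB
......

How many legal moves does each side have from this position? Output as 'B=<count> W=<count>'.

Answer: B=6 W=8

Derivation:
-- B to move --
(2,0): no bracket -> illegal
(2,1): flips 1 -> legal
(2,4): flips 1 -> legal
(2,5): flips 1 -> legal
(3,0): flips 1 -> legal
(3,5): flips 2 -> legal
(4,0): flips 1 -> legal
(4,2): no bracket -> illegal
B mobility = 6
-- W to move --
(0,0): flips 2 -> legal
(0,1): no bracket -> illegal
(0,2): no bracket -> illegal
(1,0): no bracket -> illegal
(1,2): flips 1 -> legal
(1,3): flips 2 -> legal
(1,4): no bracket -> illegal
(2,0): no bracket -> illegal
(2,1): no bracket -> illegal
(2,4): no bracket -> illegal
(3,0): no bracket -> illegal
(3,5): no bracket -> illegal
(4,0): no bracket -> illegal
(4,2): no bracket -> illegal
(5,0): no bracket -> illegal
(5,1): flips 1 -> legal
(5,2): flips 1 -> legal
(5,3): flips 1 -> legal
(5,4): flips 1 -> legal
(5,5): flips 1 -> legal
W mobility = 8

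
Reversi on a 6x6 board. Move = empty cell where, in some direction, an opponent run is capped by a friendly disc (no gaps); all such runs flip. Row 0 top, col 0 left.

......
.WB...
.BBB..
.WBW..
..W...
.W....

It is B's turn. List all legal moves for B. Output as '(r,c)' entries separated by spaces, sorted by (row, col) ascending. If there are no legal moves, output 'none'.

(0,0): flips 1 -> legal
(0,1): flips 1 -> legal
(0,2): no bracket -> illegal
(1,0): flips 1 -> legal
(2,0): no bracket -> illegal
(2,4): no bracket -> illegal
(3,0): flips 1 -> legal
(3,4): flips 1 -> legal
(4,0): flips 1 -> legal
(4,1): flips 1 -> legal
(4,3): flips 1 -> legal
(4,4): flips 1 -> legal
(5,0): no bracket -> illegal
(5,2): flips 1 -> legal
(5,3): no bracket -> illegal

Answer: (0,0) (0,1) (1,0) (3,0) (3,4) (4,0) (4,1) (4,3) (4,4) (5,2)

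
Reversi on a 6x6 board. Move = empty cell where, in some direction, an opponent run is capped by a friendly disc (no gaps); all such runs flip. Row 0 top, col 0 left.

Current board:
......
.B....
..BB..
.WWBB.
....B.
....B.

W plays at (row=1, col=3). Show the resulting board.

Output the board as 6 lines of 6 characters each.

Answer: ......
.B.W..
..WB..
.WWBB.
....B.
....B.

Derivation:
Place W at (1,3); scan 8 dirs for brackets.
Dir NW: first cell '.' (not opp) -> no flip
Dir N: first cell '.' (not opp) -> no flip
Dir NE: first cell '.' (not opp) -> no flip
Dir W: first cell '.' (not opp) -> no flip
Dir E: first cell '.' (not opp) -> no flip
Dir SW: opp run (2,2) capped by W -> flip
Dir S: opp run (2,3) (3,3), next='.' -> no flip
Dir SE: first cell '.' (not opp) -> no flip
All flips: (2,2)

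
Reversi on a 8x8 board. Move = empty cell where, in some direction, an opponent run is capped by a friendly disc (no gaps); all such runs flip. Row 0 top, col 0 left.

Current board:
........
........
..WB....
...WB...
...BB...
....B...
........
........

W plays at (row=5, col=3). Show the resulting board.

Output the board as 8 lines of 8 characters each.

Place W at (5,3); scan 8 dirs for brackets.
Dir NW: first cell '.' (not opp) -> no flip
Dir N: opp run (4,3) capped by W -> flip
Dir NE: opp run (4,4), next='.' -> no flip
Dir W: first cell '.' (not opp) -> no flip
Dir E: opp run (5,4), next='.' -> no flip
Dir SW: first cell '.' (not opp) -> no flip
Dir S: first cell '.' (not opp) -> no flip
Dir SE: first cell '.' (not opp) -> no flip
All flips: (4,3)

Answer: ........
........
..WB....
...WB...
...WB...
...WB...
........
........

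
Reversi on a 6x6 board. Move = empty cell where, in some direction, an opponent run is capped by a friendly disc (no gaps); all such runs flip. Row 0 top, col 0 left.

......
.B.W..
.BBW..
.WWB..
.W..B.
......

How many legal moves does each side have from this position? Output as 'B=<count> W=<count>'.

Answer: B=8 W=6

Derivation:
-- B to move --
(0,2): no bracket -> illegal
(0,3): flips 2 -> legal
(0,4): flips 1 -> legal
(1,2): no bracket -> illegal
(1,4): no bracket -> illegal
(2,0): no bracket -> illegal
(2,4): flips 1 -> legal
(3,0): flips 2 -> legal
(3,4): no bracket -> illegal
(4,0): flips 1 -> legal
(4,2): flips 1 -> legal
(4,3): flips 1 -> legal
(5,0): no bracket -> illegal
(5,1): flips 2 -> legal
(5,2): no bracket -> illegal
B mobility = 8
-- W to move --
(0,0): no bracket -> illegal
(0,1): flips 2 -> legal
(0,2): no bracket -> illegal
(1,0): flips 1 -> legal
(1,2): flips 1 -> legal
(2,0): flips 2 -> legal
(2,4): no bracket -> illegal
(3,0): no bracket -> illegal
(3,4): flips 1 -> legal
(3,5): no bracket -> illegal
(4,2): no bracket -> illegal
(4,3): flips 1 -> legal
(4,5): no bracket -> illegal
(5,3): no bracket -> illegal
(5,4): no bracket -> illegal
(5,5): no bracket -> illegal
W mobility = 6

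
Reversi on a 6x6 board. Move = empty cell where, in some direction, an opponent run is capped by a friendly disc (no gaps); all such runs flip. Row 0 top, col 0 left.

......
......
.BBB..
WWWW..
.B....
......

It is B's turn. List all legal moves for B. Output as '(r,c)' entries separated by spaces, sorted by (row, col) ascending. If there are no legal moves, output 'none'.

(2,0): no bracket -> illegal
(2,4): no bracket -> illegal
(3,4): no bracket -> illegal
(4,0): flips 1 -> legal
(4,2): flips 1 -> legal
(4,3): flips 2 -> legal
(4,4): flips 1 -> legal

Answer: (4,0) (4,2) (4,3) (4,4)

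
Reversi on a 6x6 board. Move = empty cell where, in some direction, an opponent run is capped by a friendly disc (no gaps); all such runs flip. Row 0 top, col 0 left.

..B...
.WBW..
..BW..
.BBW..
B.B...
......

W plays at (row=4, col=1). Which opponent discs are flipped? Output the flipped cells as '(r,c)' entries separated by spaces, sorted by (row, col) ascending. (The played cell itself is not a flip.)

Answer: (3,2)

Derivation:
Dir NW: first cell '.' (not opp) -> no flip
Dir N: opp run (3,1), next='.' -> no flip
Dir NE: opp run (3,2) capped by W -> flip
Dir W: opp run (4,0), next=edge -> no flip
Dir E: opp run (4,2), next='.' -> no flip
Dir SW: first cell '.' (not opp) -> no flip
Dir S: first cell '.' (not opp) -> no flip
Dir SE: first cell '.' (not opp) -> no flip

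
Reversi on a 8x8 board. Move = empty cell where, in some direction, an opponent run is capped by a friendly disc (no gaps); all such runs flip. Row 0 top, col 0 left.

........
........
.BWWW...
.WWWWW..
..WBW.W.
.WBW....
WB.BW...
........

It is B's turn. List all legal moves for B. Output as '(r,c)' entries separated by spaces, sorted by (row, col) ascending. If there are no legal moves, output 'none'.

Answer: (1,2) (1,3) (2,5) (4,1) (4,5) (5,0) (5,4) (6,5)

Derivation:
(1,1): no bracket -> illegal
(1,2): flips 3 -> legal
(1,3): flips 2 -> legal
(1,4): no bracket -> illegal
(1,5): no bracket -> illegal
(2,0): no bracket -> illegal
(2,5): flips 4 -> legal
(2,6): no bracket -> illegal
(3,0): no bracket -> illegal
(3,6): no bracket -> illegal
(3,7): no bracket -> illegal
(4,0): no bracket -> illegal
(4,1): flips 3 -> legal
(4,5): flips 1 -> legal
(4,7): no bracket -> illegal
(5,0): flips 1 -> legal
(5,4): flips 1 -> legal
(5,5): no bracket -> illegal
(5,6): no bracket -> illegal
(5,7): no bracket -> illegal
(6,2): no bracket -> illegal
(6,5): flips 1 -> legal
(7,0): no bracket -> illegal
(7,1): no bracket -> illegal
(7,3): no bracket -> illegal
(7,4): no bracket -> illegal
(7,5): no bracket -> illegal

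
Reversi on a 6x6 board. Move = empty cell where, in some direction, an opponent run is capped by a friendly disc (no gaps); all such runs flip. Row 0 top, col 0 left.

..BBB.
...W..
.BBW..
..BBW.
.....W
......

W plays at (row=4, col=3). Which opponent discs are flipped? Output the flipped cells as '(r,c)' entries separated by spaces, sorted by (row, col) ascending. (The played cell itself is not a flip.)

Answer: (3,3)

Derivation:
Dir NW: opp run (3,2) (2,1), next='.' -> no flip
Dir N: opp run (3,3) capped by W -> flip
Dir NE: first cell 'W' (not opp) -> no flip
Dir W: first cell '.' (not opp) -> no flip
Dir E: first cell '.' (not opp) -> no flip
Dir SW: first cell '.' (not opp) -> no flip
Dir S: first cell '.' (not opp) -> no flip
Dir SE: first cell '.' (not opp) -> no flip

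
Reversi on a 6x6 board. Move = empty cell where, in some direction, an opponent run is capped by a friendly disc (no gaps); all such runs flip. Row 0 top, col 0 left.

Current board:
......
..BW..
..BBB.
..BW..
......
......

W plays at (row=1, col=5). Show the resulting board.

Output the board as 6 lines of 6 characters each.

Place W at (1,5); scan 8 dirs for brackets.
Dir NW: first cell '.' (not opp) -> no flip
Dir N: first cell '.' (not opp) -> no flip
Dir NE: edge -> no flip
Dir W: first cell '.' (not opp) -> no flip
Dir E: edge -> no flip
Dir SW: opp run (2,4) capped by W -> flip
Dir S: first cell '.' (not opp) -> no flip
Dir SE: edge -> no flip
All flips: (2,4)

Answer: ......
..BW.W
..BBW.
..BW..
......
......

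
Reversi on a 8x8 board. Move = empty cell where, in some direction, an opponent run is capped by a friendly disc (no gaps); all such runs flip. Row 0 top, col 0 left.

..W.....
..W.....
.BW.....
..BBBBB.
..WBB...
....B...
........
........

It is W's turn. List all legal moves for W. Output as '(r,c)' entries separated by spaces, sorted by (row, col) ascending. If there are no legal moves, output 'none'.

Answer: (2,0) (2,4) (3,0) (4,5) (5,5)

Derivation:
(1,0): no bracket -> illegal
(1,1): no bracket -> illegal
(2,0): flips 1 -> legal
(2,3): no bracket -> illegal
(2,4): flips 1 -> legal
(2,5): no bracket -> illegal
(2,6): no bracket -> illegal
(2,7): no bracket -> illegal
(3,0): flips 1 -> legal
(3,1): no bracket -> illegal
(3,7): no bracket -> illegal
(4,1): no bracket -> illegal
(4,5): flips 2 -> legal
(4,6): no bracket -> illegal
(4,7): no bracket -> illegal
(5,2): no bracket -> illegal
(5,3): no bracket -> illegal
(5,5): flips 2 -> legal
(6,3): no bracket -> illegal
(6,4): no bracket -> illegal
(6,5): no bracket -> illegal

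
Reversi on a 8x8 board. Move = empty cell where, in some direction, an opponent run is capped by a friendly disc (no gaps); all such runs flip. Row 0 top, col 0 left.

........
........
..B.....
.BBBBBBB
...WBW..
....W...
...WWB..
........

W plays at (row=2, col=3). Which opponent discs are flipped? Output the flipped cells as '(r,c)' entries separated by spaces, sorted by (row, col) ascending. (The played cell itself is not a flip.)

Dir NW: first cell '.' (not opp) -> no flip
Dir N: first cell '.' (not opp) -> no flip
Dir NE: first cell '.' (not opp) -> no flip
Dir W: opp run (2,2), next='.' -> no flip
Dir E: first cell '.' (not opp) -> no flip
Dir SW: opp run (3,2), next='.' -> no flip
Dir S: opp run (3,3) capped by W -> flip
Dir SE: opp run (3,4) capped by W -> flip

Answer: (3,3) (3,4)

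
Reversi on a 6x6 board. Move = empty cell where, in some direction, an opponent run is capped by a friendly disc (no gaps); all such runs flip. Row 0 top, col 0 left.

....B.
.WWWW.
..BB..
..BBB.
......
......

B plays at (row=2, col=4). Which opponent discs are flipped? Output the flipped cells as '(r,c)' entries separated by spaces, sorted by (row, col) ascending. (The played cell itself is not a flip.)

Answer: (1,4)

Derivation:
Dir NW: opp run (1,3), next='.' -> no flip
Dir N: opp run (1,4) capped by B -> flip
Dir NE: first cell '.' (not opp) -> no flip
Dir W: first cell 'B' (not opp) -> no flip
Dir E: first cell '.' (not opp) -> no flip
Dir SW: first cell 'B' (not opp) -> no flip
Dir S: first cell 'B' (not opp) -> no flip
Dir SE: first cell '.' (not opp) -> no flip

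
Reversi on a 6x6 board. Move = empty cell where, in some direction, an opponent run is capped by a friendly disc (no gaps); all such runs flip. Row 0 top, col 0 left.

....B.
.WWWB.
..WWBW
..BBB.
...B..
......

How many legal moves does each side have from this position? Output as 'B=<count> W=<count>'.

Answer: B=7 W=10

Derivation:
-- B to move --
(0,0): flips 2 -> legal
(0,1): flips 2 -> legal
(0,2): flips 3 -> legal
(0,3): flips 2 -> legal
(1,0): flips 3 -> legal
(1,5): no bracket -> illegal
(2,0): no bracket -> illegal
(2,1): flips 2 -> legal
(3,1): flips 2 -> legal
(3,5): no bracket -> illegal
B mobility = 7
-- W to move --
(0,3): flips 1 -> legal
(0,5): flips 1 -> legal
(1,5): flips 1 -> legal
(2,1): no bracket -> illegal
(3,1): no bracket -> illegal
(3,5): flips 1 -> legal
(4,1): flips 1 -> legal
(4,2): flips 1 -> legal
(4,4): flips 1 -> legal
(4,5): flips 1 -> legal
(5,2): flips 2 -> legal
(5,3): flips 2 -> legal
(5,4): no bracket -> illegal
W mobility = 10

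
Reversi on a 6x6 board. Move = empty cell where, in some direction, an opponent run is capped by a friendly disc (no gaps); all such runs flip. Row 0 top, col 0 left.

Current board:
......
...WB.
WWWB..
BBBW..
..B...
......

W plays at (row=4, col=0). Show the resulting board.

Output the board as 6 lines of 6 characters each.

Answer: ......
...WB.
WWWB..
WWBW..
W.B...
......

Derivation:
Place W at (4,0); scan 8 dirs for brackets.
Dir NW: edge -> no flip
Dir N: opp run (3,0) capped by W -> flip
Dir NE: opp run (3,1) capped by W -> flip
Dir W: edge -> no flip
Dir E: first cell '.' (not opp) -> no flip
Dir SW: edge -> no flip
Dir S: first cell '.' (not opp) -> no flip
Dir SE: first cell '.' (not opp) -> no flip
All flips: (3,0) (3,1)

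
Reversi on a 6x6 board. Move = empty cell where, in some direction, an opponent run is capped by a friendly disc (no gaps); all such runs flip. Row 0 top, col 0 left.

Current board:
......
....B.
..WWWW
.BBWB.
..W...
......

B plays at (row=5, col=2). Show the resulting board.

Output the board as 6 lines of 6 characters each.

Answer: ......
....B.
..WWWW
.BBWB.
..B...
..B...

Derivation:
Place B at (5,2); scan 8 dirs for brackets.
Dir NW: first cell '.' (not opp) -> no flip
Dir N: opp run (4,2) capped by B -> flip
Dir NE: first cell '.' (not opp) -> no flip
Dir W: first cell '.' (not opp) -> no flip
Dir E: first cell '.' (not opp) -> no flip
Dir SW: edge -> no flip
Dir S: edge -> no flip
Dir SE: edge -> no flip
All flips: (4,2)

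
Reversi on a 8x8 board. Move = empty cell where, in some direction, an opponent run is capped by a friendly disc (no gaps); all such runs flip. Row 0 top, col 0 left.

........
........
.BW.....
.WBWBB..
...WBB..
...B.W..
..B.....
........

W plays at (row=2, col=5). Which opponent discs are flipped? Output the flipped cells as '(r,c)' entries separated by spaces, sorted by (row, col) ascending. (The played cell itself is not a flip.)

Dir NW: first cell '.' (not opp) -> no flip
Dir N: first cell '.' (not opp) -> no flip
Dir NE: first cell '.' (not opp) -> no flip
Dir W: first cell '.' (not opp) -> no flip
Dir E: first cell '.' (not opp) -> no flip
Dir SW: opp run (3,4) capped by W -> flip
Dir S: opp run (3,5) (4,5) capped by W -> flip
Dir SE: first cell '.' (not opp) -> no flip

Answer: (3,4) (3,5) (4,5)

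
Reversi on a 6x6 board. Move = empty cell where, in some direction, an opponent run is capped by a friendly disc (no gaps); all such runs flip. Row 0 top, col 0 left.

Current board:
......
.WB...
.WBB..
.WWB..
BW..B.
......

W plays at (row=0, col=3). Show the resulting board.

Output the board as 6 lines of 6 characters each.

Answer: ...W..
.WW...
.WBB..
.WWB..
BW..B.
......

Derivation:
Place W at (0,3); scan 8 dirs for brackets.
Dir NW: edge -> no flip
Dir N: edge -> no flip
Dir NE: edge -> no flip
Dir W: first cell '.' (not opp) -> no flip
Dir E: first cell '.' (not opp) -> no flip
Dir SW: opp run (1,2) capped by W -> flip
Dir S: first cell '.' (not opp) -> no flip
Dir SE: first cell '.' (not opp) -> no flip
All flips: (1,2)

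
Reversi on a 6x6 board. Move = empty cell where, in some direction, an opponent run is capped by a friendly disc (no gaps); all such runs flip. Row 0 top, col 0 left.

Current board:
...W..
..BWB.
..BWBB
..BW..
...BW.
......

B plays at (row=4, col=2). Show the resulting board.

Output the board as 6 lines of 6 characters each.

Place B at (4,2); scan 8 dirs for brackets.
Dir NW: first cell '.' (not opp) -> no flip
Dir N: first cell 'B' (not opp) -> no flip
Dir NE: opp run (3,3) capped by B -> flip
Dir W: first cell '.' (not opp) -> no flip
Dir E: first cell 'B' (not opp) -> no flip
Dir SW: first cell '.' (not opp) -> no flip
Dir S: first cell '.' (not opp) -> no flip
Dir SE: first cell '.' (not opp) -> no flip
All flips: (3,3)

Answer: ...W..
..BWB.
..BWBB
..BB..
..BBW.
......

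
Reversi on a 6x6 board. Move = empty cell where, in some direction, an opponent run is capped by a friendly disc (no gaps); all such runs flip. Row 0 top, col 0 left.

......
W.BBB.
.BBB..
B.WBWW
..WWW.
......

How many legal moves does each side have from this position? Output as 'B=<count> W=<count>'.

-- B to move --
(0,0): no bracket -> illegal
(0,1): no bracket -> illegal
(1,1): no bracket -> illegal
(2,0): no bracket -> illegal
(2,4): no bracket -> illegal
(2,5): no bracket -> illegal
(3,1): flips 1 -> legal
(4,1): flips 1 -> legal
(4,5): flips 1 -> legal
(5,1): flips 1 -> legal
(5,2): flips 2 -> legal
(5,3): flips 1 -> legal
(5,4): flips 2 -> legal
(5,5): flips 1 -> legal
B mobility = 8
-- W to move --
(0,1): flips 2 -> legal
(0,2): flips 2 -> legal
(0,3): flips 3 -> legal
(0,4): no bracket -> illegal
(0,5): flips 2 -> legal
(1,1): flips 2 -> legal
(1,5): no bracket -> illegal
(2,0): no bracket -> illegal
(2,4): flips 1 -> legal
(2,5): no bracket -> illegal
(3,1): no bracket -> illegal
(4,0): no bracket -> illegal
(4,1): no bracket -> illegal
W mobility = 6

Answer: B=8 W=6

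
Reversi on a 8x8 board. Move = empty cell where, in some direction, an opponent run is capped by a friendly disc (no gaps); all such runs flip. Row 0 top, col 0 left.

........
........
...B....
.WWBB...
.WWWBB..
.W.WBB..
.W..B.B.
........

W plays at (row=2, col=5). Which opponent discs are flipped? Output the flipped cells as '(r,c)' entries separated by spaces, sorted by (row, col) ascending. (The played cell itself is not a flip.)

Dir NW: first cell '.' (not opp) -> no flip
Dir N: first cell '.' (not opp) -> no flip
Dir NE: first cell '.' (not opp) -> no flip
Dir W: first cell '.' (not opp) -> no flip
Dir E: first cell '.' (not opp) -> no flip
Dir SW: opp run (3,4) capped by W -> flip
Dir S: first cell '.' (not opp) -> no flip
Dir SE: first cell '.' (not opp) -> no flip

Answer: (3,4)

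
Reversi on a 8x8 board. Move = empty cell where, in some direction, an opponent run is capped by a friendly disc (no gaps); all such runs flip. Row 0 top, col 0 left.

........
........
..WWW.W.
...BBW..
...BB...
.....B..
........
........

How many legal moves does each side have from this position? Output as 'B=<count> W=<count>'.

-- B to move --
(1,1): flips 1 -> legal
(1,2): flips 1 -> legal
(1,3): flips 1 -> legal
(1,4): flips 1 -> legal
(1,5): flips 1 -> legal
(1,6): no bracket -> illegal
(1,7): flips 2 -> legal
(2,1): no bracket -> illegal
(2,5): no bracket -> illegal
(2,7): no bracket -> illegal
(3,1): no bracket -> illegal
(3,2): no bracket -> illegal
(3,6): flips 1 -> legal
(3,7): no bracket -> illegal
(4,5): no bracket -> illegal
(4,6): no bracket -> illegal
B mobility = 7
-- W to move --
(2,5): no bracket -> illegal
(3,2): flips 2 -> legal
(4,2): flips 1 -> legal
(4,5): flips 1 -> legal
(4,6): no bracket -> illegal
(5,2): no bracket -> illegal
(5,3): flips 3 -> legal
(5,4): flips 2 -> legal
(5,6): no bracket -> illegal
(6,4): no bracket -> illegal
(6,5): no bracket -> illegal
(6,6): flips 3 -> legal
W mobility = 6

Answer: B=7 W=6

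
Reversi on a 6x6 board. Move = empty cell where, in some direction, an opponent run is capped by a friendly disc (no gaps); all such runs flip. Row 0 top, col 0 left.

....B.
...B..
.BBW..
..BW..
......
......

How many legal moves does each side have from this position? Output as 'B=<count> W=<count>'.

Answer: B=5 W=5

Derivation:
-- B to move --
(1,2): no bracket -> illegal
(1,4): flips 1 -> legal
(2,4): flips 1 -> legal
(3,4): flips 1 -> legal
(4,2): no bracket -> illegal
(4,3): flips 2 -> legal
(4,4): flips 1 -> legal
B mobility = 5
-- W to move --
(0,2): no bracket -> illegal
(0,3): flips 1 -> legal
(0,5): no bracket -> illegal
(1,0): no bracket -> illegal
(1,1): flips 1 -> legal
(1,2): no bracket -> illegal
(1,4): no bracket -> illegal
(1,5): no bracket -> illegal
(2,0): flips 2 -> legal
(2,4): no bracket -> illegal
(3,0): no bracket -> illegal
(3,1): flips 1 -> legal
(4,1): flips 1 -> legal
(4,2): no bracket -> illegal
(4,3): no bracket -> illegal
W mobility = 5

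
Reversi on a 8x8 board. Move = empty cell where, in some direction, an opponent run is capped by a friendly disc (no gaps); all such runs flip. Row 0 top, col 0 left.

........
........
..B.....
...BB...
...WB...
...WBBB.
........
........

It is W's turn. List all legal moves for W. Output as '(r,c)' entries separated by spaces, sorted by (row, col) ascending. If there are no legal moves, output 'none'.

(1,1): no bracket -> illegal
(1,2): no bracket -> illegal
(1,3): no bracket -> illegal
(2,1): no bracket -> illegal
(2,3): flips 1 -> legal
(2,4): no bracket -> illegal
(2,5): flips 1 -> legal
(3,1): no bracket -> illegal
(3,2): no bracket -> illegal
(3,5): flips 1 -> legal
(4,2): no bracket -> illegal
(4,5): flips 1 -> legal
(4,6): no bracket -> illegal
(4,7): no bracket -> illegal
(5,7): flips 3 -> legal
(6,3): no bracket -> illegal
(6,4): no bracket -> illegal
(6,5): flips 1 -> legal
(6,6): no bracket -> illegal
(6,7): no bracket -> illegal

Answer: (2,3) (2,5) (3,5) (4,5) (5,7) (6,5)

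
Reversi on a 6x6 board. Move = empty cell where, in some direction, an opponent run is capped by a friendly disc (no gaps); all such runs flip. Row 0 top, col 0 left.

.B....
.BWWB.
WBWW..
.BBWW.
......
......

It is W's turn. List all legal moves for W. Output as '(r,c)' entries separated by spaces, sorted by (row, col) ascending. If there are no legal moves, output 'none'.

Answer: (0,0) (0,2) (0,5) (1,0) (1,5) (3,0) (4,0) (4,1) (4,2)

Derivation:
(0,0): flips 1 -> legal
(0,2): flips 1 -> legal
(0,3): no bracket -> illegal
(0,4): no bracket -> illegal
(0,5): flips 1 -> legal
(1,0): flips 1 -> legal
(1,5): flips 1 -> legal
(2,4): no bracket -> illegal
(2,5): no bracket -> illegal
(3,0): flips 3 -> legal
(4,0): flips 1 -> legal
(4,1): flips 1 -> legal
(4,2): flips 2 -> legal
(4,3): no bracket -> illegal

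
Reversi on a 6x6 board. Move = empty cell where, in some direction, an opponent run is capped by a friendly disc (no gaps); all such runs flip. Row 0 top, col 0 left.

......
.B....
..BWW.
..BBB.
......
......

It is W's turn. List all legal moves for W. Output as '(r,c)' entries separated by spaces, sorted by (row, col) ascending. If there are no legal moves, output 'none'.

Answer: (2,1) (4,1) (4,2) (4,3) (4,4) (4,5)

Derivation:
(0,0): no bracket -> illegal
(0,1): no bracket -> illegal
(0,2): no bracket -> illegal
(1,0): no bracket -> illegal
(1,2): no bracket -> illegal
(1,3): no bracket -> illegal
(2,0): no bracket -> illegal
(2,1): flips 1 -> legal
(2,5): no bracket -> illegal
(3,1): no bracket -> illegal
(3,5): no bracket -> illegal
(4,1): flips 1 -> legal
(4,2): flips 1 -> legal
(4,3): flips 1 -> legal
(4,4): flips 1 -> legal
(4,5): flips 1 -> legal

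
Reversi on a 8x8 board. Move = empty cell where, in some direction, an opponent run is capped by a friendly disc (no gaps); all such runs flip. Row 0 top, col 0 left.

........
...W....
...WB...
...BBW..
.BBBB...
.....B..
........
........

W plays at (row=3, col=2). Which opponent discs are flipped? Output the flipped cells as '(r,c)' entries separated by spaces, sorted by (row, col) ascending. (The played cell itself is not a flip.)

Answer: (3,3) (3,4)

Derivation:
Dir NW: first cell '.' (not opp) -> no flip
Dir N: first cell '.' (not opp) -> no flip
Dir NE: first cell 'W' (not opp) -> no flip
Dir W: first cell '.' (not opp) -> no flip
Dir E: opp run (3,3) (3,4) capped by W -> flip
Dir SW: opp run (4,1), next='.' -> no flip
Dir S: opp run (4,2), next='.' -> no flip
Dir SE: opp run (4,3), next='.' -> no flip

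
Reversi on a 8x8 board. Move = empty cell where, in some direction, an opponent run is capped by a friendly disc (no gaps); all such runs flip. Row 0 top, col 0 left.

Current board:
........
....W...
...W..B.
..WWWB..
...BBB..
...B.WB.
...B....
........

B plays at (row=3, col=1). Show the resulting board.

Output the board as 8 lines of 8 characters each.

Answer: ........
....W...
...W..B.
.BBBBB..
...BBB..
...B.WB.
...B....
........

Derivation:
Place B at (3,1); scan 8 dirs for brackets.
Dir NW: first cell '.' (not opp) -> no flip
Dir N: first cell '.' (not opp) -> no flip
Dir NE: first cell '.' (not opp) -> no flip
Dir W: first cell '.' (not opp) -> no flip
Dir E: opp run (3,2) (3,3) (3,4) capped by B -> flip
Dir SW: first cell '.' (not opp) -> no flip
Dir S: first cell '.' (not opp) -> no flip
Dir SE: first cell '.' (not opp) -> no flip
All flips: (3,2) (3,3) (3,4)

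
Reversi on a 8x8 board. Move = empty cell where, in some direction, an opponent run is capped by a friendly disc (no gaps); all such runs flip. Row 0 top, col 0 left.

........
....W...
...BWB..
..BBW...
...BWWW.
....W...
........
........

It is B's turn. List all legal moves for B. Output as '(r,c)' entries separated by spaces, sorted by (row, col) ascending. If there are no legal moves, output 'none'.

(0,3): flips 1 -> legal
(0,4): no bracket -> illegal
(0,5): flips 1 -> legal
(1,3): no bracket -> illegal
(1,5): flips 1 -> legal
(3,5): flips 1 -> legal
(3,6): no bracket -> illegal
(3,7): no bracket -> illegal
(4,7): flips 3 -> legal
(5,3): no bracket -> illegal
(5,5): flips 1 -> legal
(5,6): flips 2 -> legal
(5,7): no bracket -> illegal
(6,3): no bracket -> illegal
(6,4): no bracket -> illegal
(6,5): flips 1 -> legal

Answer: (0,3) (0,5) (1,5) (3,5) (4,7) (5,5) (5,6) (6,5)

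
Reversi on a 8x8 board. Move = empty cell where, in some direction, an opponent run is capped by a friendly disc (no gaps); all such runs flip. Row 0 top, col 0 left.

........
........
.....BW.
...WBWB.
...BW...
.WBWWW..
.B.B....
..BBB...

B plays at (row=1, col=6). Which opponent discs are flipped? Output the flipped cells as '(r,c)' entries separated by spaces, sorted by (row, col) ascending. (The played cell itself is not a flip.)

Dir NW: first cell '.' (not opp) -> no flip
Dir N: first cell '.' (not opp) -> no flip
Dir NE: first cell '.' (not opp) -> no flip
Dir W: first cell '.' (not opp) -> no flip
Dir E: first cell '.' (not opp) -> no flip
Dir SW: first cell 'B' (not opp) -> no flip
Dir S: opp run (2,6) capped by B -> flip
Dir SE: first cell '.' (not opp) -> no flip

Answer: (2,6)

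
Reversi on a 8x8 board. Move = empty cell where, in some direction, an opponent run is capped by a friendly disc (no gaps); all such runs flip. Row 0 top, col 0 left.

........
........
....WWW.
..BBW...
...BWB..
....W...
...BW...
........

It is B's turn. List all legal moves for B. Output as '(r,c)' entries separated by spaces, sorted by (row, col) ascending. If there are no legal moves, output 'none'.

Answer: (1,5) (1,6) (2,3) (3,5) (5,5) (6,5)

Derivation:
(1,3): no bracket -> illegal
(1,4): no bracket -> illegal
(1,5): flips 1 -> legal
(1,6): flips 2 -> legal
(1,7): no bracket -> illegal
(2,3): flips 1 -> legal
(2,7): no bracket -> illegal
(3,5): flips 1 -> legal
(3,6): no bracket -> illegal
(3,7): no bracket -> illegal
(5,3): no bracket -> illegal
(5,5): flips 1 -> legal
(6,5): flips 2 -> legal
(7,3): no bracket -> illegal
(7,4): no bracket -> illegal
(7,5): no bracket -> illegal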